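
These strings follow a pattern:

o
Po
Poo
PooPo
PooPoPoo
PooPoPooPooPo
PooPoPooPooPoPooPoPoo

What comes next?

PooPoPooPooPoPooPoPooPooPoPooPooPo

This is a Fibonacci-style word recurrence s(k) = s(k−1)·s(k−2): e.g. Po·o = Poo.
Continuing: PooPoPooPooPoPooPoPoo · PooPoPooPooPo gives term 8.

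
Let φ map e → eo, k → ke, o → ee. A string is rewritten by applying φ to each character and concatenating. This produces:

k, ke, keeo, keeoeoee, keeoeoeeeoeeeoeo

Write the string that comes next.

Rewriting the 16 symbols of keeoeoeeeoeeeoeo one by one yields ke eo eo ee eo ee eo eo eo ee eo eo eo ee eo ee; concatenated:

keeoeoeeeoeeeoeoeoeeeoeoeoeeeoee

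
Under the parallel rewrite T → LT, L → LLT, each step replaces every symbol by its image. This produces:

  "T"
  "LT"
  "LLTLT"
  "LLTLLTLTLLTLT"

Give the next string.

φ(LLTLLTLTLLTLT) expands symbol-by-symbol to LLT LLT LT LLT LLT LT LLT LT LLT LLT LT LLT LT; joining the 13 pieces gives the next term.

LLTLLTLTLLTLLTLTLLTLTLLTLLTLTLLTLT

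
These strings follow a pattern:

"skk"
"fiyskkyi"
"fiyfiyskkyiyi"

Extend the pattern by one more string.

Every step adds fiy to the front and yi to the end of the previous string.
So the next term is fiy·fiyfiyskkyiyi·yi.

fiyfiyfiyskkyiyiyi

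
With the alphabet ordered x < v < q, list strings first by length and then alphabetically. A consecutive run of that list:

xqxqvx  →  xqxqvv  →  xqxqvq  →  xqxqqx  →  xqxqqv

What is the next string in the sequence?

xqxqqq

Treat xqxqqv as a base-3 numeral over the given alphabet and add one, carrying through any trailing q's.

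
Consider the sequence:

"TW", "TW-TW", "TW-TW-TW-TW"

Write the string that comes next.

Each string is two copies of the previous one joined by '-'.
Doubling TW-TW-TW-TW with '-' between the halves:

TW-TW-TW-TW-TW-TW-TW-TW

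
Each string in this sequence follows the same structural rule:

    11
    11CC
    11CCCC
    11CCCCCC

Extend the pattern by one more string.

Every step adds CC to the end: s(k+1) = s(k)·CC.
One more step from 11CCCCCC gives the answer.

11CCCCCCCC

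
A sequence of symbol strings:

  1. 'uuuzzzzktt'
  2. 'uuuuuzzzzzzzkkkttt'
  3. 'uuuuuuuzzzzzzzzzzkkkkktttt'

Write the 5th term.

uuuuuuuuuuuzzzzzzzzzzzzzzzzkkkkkkkkktttttt

Each string has the form u^{2n+1} z^{3n+1} k^{2n-1} t^{n+1} (n = 1, 2, …).
At n = 5 the blocks have lengths 11, 16, 9, 6.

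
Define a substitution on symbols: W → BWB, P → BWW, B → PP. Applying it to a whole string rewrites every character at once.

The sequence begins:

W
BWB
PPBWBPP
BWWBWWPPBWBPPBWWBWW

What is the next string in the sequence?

PPBWBBWBPPBWBBWBBWWBWWPPBWBPPBWWBWWPPBWBBWBPPBWBBWB

Applying the rule to each of the 19 symbols of BWWBWWPPBWBPPBWWBWW gives the pieces PP BWB BWB PP BWB BWB BWW BWW PP BWB PP BWW BWW PP BWB BWB PP BWB BWB, which concatenate to the answer.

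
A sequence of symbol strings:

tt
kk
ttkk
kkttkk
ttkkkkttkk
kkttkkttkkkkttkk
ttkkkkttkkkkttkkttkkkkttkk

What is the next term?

kkttkkttkkkkttkkttkkkkttkkkkttkkttkkkkttkk

This is a Fibonacci-style word recurrence s(k) = s(k−2)·s(k−1): e.g. tt·kk = ttkk.
The next term joins kkttkkttkkkkttkk and ttkkkkttkkkkttkkttkkkkttkk.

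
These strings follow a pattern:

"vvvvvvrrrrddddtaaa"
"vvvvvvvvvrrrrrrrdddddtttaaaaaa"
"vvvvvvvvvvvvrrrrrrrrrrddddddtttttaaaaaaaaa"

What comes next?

vvvvvvvvvvvvvvvrrrrrrrrrrrrrdddddddtttttttaaaaaaaaaaaa

Term n consists of 3n+3 v's, followed by 3n+1 r's, followed by n+3 d's, followed by 2n-1 t's, followed by 3n a's (n = 1, 2, …).
At n = 4 the blocks have lengths 15, 13, 7, 7, 12.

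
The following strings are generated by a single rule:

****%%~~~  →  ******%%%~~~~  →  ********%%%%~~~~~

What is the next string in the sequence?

**********%%%%%~~~~~~

Reading off run lengths: * runs 4, 6, 8; % runs 2, 3, 4; ~ runs 3, 4, 5 — each is linear in n, where the shown terms are n = 2, 3, 4.
Setting n = 5 gives 10, 5, 6 characters in each block.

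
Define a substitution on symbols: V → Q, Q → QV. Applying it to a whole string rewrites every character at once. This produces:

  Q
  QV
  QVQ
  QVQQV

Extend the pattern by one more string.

Rewriting each symbol of QVQQV: Q→QV, V→Q, Q→QV, Q→QV, V→Q, which concatenates to QV Q QV QV Q.

QVQQVQVQ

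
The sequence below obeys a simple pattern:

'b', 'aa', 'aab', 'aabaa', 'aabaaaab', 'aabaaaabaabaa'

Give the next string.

Each term (from the third on) is the previous term followed by the one before it: term 3 = aa·b = aab.
So term 7 is aabaaaabaabaa·aabaaaab.

aabaaaabaabaaaabaaaab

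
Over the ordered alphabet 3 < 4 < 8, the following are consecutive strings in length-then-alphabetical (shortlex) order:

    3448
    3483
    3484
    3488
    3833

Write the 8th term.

3843

Continuing the enumeration 3 steps past 3833: 3833 → 3834 → 3838 → (answer).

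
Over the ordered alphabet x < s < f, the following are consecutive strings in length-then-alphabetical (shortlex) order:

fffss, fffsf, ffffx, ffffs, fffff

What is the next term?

xxxxxx

After fffff the length-5 strings are exhausted; the first length-6 string is 6 copies of x.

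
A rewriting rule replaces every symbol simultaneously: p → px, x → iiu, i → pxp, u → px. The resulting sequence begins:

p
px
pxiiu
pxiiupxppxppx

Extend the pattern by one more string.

Rewriting the 13 symbols of pxiiupxppxppx one by one yields px iiu pxp pxp px px iiu px px iiu px px iiu; concatenated:

pxiiupxppxppxpxiiupxpxiiupxpxiiu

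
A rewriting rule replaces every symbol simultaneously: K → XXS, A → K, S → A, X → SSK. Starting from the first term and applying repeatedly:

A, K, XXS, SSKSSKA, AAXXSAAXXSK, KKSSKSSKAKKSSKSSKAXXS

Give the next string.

Replace each of the 21 characters of KKSSKSSKAKKSSKSSKAXXS in place — XXS XXS A A XXS A A XXS K XXS XXS A A XXS A A XXS K SSK SSK A — and concatenate.

XXSXXSAAXXSAAXXSKXXSXXSAAXXSAAXXSKSSKSSKA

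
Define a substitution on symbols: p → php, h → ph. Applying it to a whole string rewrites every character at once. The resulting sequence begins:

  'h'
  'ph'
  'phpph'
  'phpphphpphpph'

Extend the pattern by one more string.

Rewriting the 13 symbols of phpphphpphpph one by one yields php ph php php ph php ph php php ph php php ph; concatenated:

phpphphpphpphphpphphpphpphphpphpph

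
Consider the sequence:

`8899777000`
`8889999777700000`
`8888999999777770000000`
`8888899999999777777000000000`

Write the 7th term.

Each string has the form 8^{n+1} 9^{2n} 7^{n+2} 0^{2n+1} (n = 1, 2, …).
At n = 7 the blocks have lengths 8, 14, 9, 15.

8888888899999999999999777777777000000000000000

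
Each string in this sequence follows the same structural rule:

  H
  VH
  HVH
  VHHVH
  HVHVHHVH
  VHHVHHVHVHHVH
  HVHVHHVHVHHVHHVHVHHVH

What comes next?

VHHVHHVHVHHVHHVHVHHVHVHHVHHVHVHHVH

This is a Fibonacci-style word recurrence s(k) = s(k−2)·s(k−1): e.g. H·VH = HVH.
Continuing: VHHVHHVHVHHVH · HVHVHHVHVHHVHHVHVHHVH gives term 8.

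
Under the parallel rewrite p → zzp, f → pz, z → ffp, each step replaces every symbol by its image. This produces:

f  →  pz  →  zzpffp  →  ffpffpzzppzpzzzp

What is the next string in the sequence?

φ(ffpffpzzppzpzzzp) expands symbol-by-symbol to pz pz zzp pz pz zzp ffp ffp zzp zzp ffp zzp ffp ffp ffp zzp; joining the 16 pieces gives the next term.

pzpzzzppzpzzzpffpffpzzpzzpffpzzpffpffpffpzzp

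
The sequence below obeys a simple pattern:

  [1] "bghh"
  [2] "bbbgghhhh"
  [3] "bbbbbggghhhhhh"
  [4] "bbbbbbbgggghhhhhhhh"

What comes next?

bbbbbbbbbggggghhhhhhhhhh

Each string has the form b^{2n-1} g^{n} h^{2n} (n = 1, 2, …).
Setting n = 5 gives 9, 5, 10 characters in each block.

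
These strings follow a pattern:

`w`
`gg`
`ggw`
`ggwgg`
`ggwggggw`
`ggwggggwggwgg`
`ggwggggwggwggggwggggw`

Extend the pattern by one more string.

This is a Fibonacci-style word recurrence s(k) = s(k−1)·s(k−2): e.g. gg·w = ggw.
The next term joins ggwggggwggwggggwggggw and ggwggggwggwgg.

ggwggggwggwggggwggggwggwggggwggwgg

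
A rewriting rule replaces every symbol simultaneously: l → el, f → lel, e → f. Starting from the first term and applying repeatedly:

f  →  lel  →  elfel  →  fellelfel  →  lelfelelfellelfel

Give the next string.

Rewriting the 17 symbols of lelfelelfellelfel one by one yields el f el lel f el f el lel f el el f el lel f el; concatenated:

elfellelfelfellelfelelfellelfel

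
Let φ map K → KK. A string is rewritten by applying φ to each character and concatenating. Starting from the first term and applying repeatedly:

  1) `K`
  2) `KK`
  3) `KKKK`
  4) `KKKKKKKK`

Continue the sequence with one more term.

KKKKKKKKKKKKKKKK

Expanding KKKKKKKK: K→KK, K→KK, K→KK, K→KK, K→KK, K→KK, K→KK, K→KK. Concatenated: KK KK KK KK KK KK KK KK.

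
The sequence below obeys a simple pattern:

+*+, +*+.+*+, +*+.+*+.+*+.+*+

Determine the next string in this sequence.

+*+.+*+.+*+.+*+.+*+.+*+.+*+.+*+

Every step duplicates the string with '.' between the halves.
One more doubling of +*+.+*+.+*+.+*+ gives the answer.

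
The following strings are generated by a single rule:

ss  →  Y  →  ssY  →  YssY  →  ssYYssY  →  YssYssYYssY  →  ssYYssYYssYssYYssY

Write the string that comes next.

YssYssYYssYssYYssYYssYssYYssY

From term 3 onward, concatenate the second-to-last term with the last: ss·Y = ssY, Y·ssY = YssY, …
So term 8 is YssYssYYssY·ssYYssYYssYssYYssY.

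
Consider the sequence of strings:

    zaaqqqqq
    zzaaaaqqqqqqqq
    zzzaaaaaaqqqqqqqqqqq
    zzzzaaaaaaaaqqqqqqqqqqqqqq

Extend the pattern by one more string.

Term n consists of n z's, followed by 2n a's, followed by 3n+2 q's (n = 1, 2, …).
Setting n = 5 gives 5, 10, 17 characters in each block.

zzzzzaaaaaaaaaaqqqqqqqqqqqqqqqqq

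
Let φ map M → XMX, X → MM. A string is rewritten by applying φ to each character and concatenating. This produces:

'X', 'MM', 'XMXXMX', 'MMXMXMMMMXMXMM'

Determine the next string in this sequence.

φ(MMXMXMMMMXMXMM) expands symbol-by-symbol to XMX XMX MM XMX MM XMX XMX XMX XMX MM XMX MM XMX XMX; joining the 14 pieces gives the next term.

XMXXMXMMXMXMMXMXXMXXMXXMXMMXMXMMXMXXMX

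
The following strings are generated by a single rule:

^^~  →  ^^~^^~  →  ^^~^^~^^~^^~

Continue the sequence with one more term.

^^~^^~^^~^^~^^~^^~^^~^^~

Each string is two copies of the previous one concatenated.
So the next term is two copies of ^^~^^~^^~^^~.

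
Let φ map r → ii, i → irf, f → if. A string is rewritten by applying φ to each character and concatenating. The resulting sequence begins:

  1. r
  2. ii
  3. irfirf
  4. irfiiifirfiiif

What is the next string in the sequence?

Rewriting the 14 symbols of irfiiifirfiiif one by one yields irf ii if irf irf irf if irf ii if irf irf irf if; concatenated:

irfiiifirfirfirfifirfiiifirfirfirfif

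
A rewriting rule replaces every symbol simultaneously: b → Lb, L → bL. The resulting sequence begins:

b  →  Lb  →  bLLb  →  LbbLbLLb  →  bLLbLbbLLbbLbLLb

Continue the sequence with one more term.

Rewriting the 16 symbols of bLLbLbbLLbbLbLLb one by one yields Lb bL bL Lb bL Lb Lb bL bL Lb Lb bL Lb bL bL Lb; concatenated:

LbbLbLLbbLLbLbbLbLLbLbbLLbbLbLLb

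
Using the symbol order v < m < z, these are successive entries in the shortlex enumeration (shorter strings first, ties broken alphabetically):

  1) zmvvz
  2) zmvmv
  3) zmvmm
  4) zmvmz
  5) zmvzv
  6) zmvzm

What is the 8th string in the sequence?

Continuing the enumeration 2 steps past zmvzm: zmvzm → zmvzz → (answer).

zmmvv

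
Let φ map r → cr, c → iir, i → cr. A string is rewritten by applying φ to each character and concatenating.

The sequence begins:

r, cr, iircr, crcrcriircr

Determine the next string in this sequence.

iircriircriircrcrcrcriircr

Apply φ to crcrcriircr symbol by symbol: c→iir, r→cr, c→iir, r→cr, c→iir, r→cr, i→cr, i→cr, r→cr, c→iir, r→cr; joined: iir cr iir cr iir cr cr cr cr iir cr.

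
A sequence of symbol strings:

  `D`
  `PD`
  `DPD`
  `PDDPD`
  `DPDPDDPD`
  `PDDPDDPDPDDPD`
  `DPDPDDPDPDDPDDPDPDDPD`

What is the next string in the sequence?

Each term (from the third on) is the two preceding terms concatenated in order: term 3 = D·PD = DPD.
So term 8 is PDDPDDPDPDDPD·DPDPDDPDPDDPDDPDPDDPD.

PDDPDDPDPDDPDDPDPDDPDPDDPDDPDPDDPD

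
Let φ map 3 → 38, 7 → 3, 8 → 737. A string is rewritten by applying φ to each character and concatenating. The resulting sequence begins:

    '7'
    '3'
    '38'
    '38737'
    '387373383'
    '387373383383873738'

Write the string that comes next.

Applying the rule to each of the 18 symbols of 387373383383873738 gives the pieces 38 737 3 38 3 38 38 737 38 38 737 38 737 3 38 3 38 737, which concatenate to the answer.

3873733833838737383873738737338338737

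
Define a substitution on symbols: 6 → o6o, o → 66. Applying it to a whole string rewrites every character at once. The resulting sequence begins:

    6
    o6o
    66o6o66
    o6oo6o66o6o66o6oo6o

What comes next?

φ(o6oo6o66o6o66o6oo6o) expands symbol-by-symbol to 66 o6o 66 66 o6o 66 o6o o6o 66 o6o 66 o6o o6o 66 o6o 66 66 o6o 66; joining the 19 pieces gives the next term.

66o6o6666o6o66o6oo6o66o6o66o6oo6o66o6o6666o6o66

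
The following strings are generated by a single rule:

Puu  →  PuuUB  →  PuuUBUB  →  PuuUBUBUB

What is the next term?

Each term is the previous one with UB appended.
So the next term is PuuUBUBUB·UB.

PuuUBUBUBUB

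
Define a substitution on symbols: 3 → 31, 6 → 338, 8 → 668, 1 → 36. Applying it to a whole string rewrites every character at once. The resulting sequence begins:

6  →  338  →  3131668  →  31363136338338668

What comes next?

31363133831363133831316683131668338338668

φ(31363136338338668) expands symbol-by-symbol to 31 36 31 338 31 36 31 338 31 31 668 31 31 668 338 338 668; joining the 17 pieces gives the next term.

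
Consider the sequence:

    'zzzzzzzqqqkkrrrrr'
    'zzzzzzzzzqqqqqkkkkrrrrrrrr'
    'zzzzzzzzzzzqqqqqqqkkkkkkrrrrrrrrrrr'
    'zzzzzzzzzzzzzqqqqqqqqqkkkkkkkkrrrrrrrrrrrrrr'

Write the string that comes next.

Term n consists of 2n+3 z's, followed by 2n-1 q's, followed by 2n-2 k's, followed by 3n-1 r's, where the shown terms are n = 2, 3, 4, 5.
At n = 6 the blocks have lengths 15, 11, 10, 17.

zzzzzzzzzzzzzzzqqqqqqqqqqqkkkkkkkkkkrrrrrrrrrrrrrrrrr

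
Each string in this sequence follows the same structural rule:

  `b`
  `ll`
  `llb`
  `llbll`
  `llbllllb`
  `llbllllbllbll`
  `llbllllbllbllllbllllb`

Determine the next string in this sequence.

From term 3 onward, concatenate the last term with the second-to-last: ll·b = llb, llb·ll = llbll, …
Continuing: llbllllbllbllllbllllb · llbllllbllbll gives term 8.

llbllllbllbllllbllllbllbllllbllbll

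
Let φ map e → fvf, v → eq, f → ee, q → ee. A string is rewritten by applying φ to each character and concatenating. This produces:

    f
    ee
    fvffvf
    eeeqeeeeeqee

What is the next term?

Rewriting each symbol of eeeqeeeeeqee: e→fvf, e→fvf, e→fvf, q→ee, e→fvf, e→fvf, e→fvf, e→fvf, e→fvf, q→ee, e→fvf, e→fvf, which concatenates to fvf fvf fvf ee fvf fvf fvf fvf fvf ee fvf fvf.

fvffvffvfeefvffvffvffvffvfeefvffvf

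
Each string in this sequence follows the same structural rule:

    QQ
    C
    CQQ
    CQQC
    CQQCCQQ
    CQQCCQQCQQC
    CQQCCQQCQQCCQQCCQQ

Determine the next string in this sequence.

CQQCCQQCQQCCQQCCQQCQQCCQQCQQC

This is a Fibonacci-style word recurrence s(k) = s(k−1)·s(k−2): e.g. C·QQ = CQQ.
Continuing: CQQCCQQCQQCCQQCCQQ · CQQCCQQCQQC gives term 8.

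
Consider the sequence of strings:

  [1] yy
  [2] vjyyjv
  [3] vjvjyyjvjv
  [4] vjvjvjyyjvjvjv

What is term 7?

vjvjvjvjvjvjyyjvjvjvjvjvjv

s(k+1) = vj·s(k)·jv, so each term gains vj as a prefix and jv as a suffix.
From vjvjvjyyjvjvjv, 3 further steps: vjvjvjyyjvjvjv → vjvjvjvjyyjvjvjvjv → vjvjvjvjvjyyjvjvjvjvjv → (answer).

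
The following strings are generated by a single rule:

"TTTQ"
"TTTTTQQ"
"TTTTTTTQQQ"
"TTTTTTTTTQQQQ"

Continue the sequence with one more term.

TTTTTTTTTTTQQQQQ

Each string has the form T^{2n+1} Q^{n} (n = 1, 2, …).
For the next term, n = 5, so the run lengths are 11, 5.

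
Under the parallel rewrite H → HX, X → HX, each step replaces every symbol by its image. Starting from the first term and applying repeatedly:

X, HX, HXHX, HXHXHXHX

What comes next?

Expanding HXHXHXHX: H→HX, X→HX, H→HX, X→HX, H→HX, X→HX, H→HX, X→HX. Concatenated: HX HX HX HX HX HX HX HX.

HXHXHXHXHXHXHXHX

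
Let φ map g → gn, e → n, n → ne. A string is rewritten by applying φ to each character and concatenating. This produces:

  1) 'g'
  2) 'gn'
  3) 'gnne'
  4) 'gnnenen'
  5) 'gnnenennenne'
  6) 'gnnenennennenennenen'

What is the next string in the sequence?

Rewriting the 20 symbols of gnnenennennenennenen one by one yields gn ne ne n ne n ne ne n ne ne n ne n ne ne n ne n ne; concatenated:

gnnenennennenennenennennenennenne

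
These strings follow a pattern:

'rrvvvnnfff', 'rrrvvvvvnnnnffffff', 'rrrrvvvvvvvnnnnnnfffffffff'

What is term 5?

Each string has the form r^{n+1} v^{2n+1} n^{2n} f^{3n} (n = 1, 2, …).
For term 5, n = 5, so the run lengths are 6, 11, 10, 15.

rrrrrrvvvvvvvvvvvnnnnnnnnnnfffffffffffffff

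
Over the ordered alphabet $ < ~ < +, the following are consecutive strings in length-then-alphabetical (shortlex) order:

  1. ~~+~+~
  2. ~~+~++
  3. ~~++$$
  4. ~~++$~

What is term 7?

~~++~~

Stepping forward 3 times from ~~++$~: ~~++$~ → ~~++$+ → ~~++~$, then the target.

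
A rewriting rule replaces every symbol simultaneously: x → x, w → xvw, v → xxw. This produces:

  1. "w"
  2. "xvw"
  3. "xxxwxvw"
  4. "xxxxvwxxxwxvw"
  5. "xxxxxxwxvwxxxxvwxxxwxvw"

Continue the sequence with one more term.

Rewriting the 23 symbols of xxxxxxwxvwxxxxvwxxxwxvw one by one yields x x x x x x xvw x xxw xvw x x x x xxw xvw x x x xvw x xxw xvw; concatenated:

xxxxxxxvwxxxwxvwxxxxxxwxvwxxxxvwxxxwxvw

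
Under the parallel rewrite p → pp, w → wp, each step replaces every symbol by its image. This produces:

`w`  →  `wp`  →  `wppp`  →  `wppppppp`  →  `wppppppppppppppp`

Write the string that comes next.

wppppppppppppppppppppppppppppppp

Replace each of the 16 characters of wppppppppppppppp in place — wp pp pp pp pp pp pp pp pp pp pp pp pp pp pp pp — and concatenate.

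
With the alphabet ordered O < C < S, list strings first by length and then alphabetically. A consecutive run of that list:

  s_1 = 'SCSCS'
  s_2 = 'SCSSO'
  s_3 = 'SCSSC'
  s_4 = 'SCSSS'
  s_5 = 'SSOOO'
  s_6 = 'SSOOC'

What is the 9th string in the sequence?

Stepping forward 3 times from SSOOC: SSOOC → SSOOS → SSOCO, then the target.

SSOCC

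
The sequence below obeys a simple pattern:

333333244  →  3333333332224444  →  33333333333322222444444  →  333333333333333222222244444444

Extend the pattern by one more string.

The n-th term is 3n+3 3's then 2n-1 2's then 2n 4's (n = 1, 2, …).
At n = 5 the blocks have lengths 18, 9, 10.

3333333333333333332222222224444444444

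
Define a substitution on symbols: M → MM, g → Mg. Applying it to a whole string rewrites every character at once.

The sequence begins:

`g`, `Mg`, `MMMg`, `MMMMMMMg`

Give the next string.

MMMMMMMMMMMMMMMg

Apply φ to MMMMMMMg symbol by symbol: M→MM, M→MM, M→MM, M→MM, M→MM, M→MM, M→MM, g→Mg; joined: MM MM MM MM MM MM MM Mg.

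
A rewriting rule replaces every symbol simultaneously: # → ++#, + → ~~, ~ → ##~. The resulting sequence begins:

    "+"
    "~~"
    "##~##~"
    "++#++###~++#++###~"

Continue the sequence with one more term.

Replace each of the 18 characters of ++#++###~++#++###~ in place — ~~ ~~ ++# ~~ ~~ ++# ++# ++# ##~ ~~ ~~ ++# ~~ ~~ ++# ++# ++# ##~ — and concatenate.

~~~~++#~~~~++#++#++###~~~~~++#~~~~++#++#++###~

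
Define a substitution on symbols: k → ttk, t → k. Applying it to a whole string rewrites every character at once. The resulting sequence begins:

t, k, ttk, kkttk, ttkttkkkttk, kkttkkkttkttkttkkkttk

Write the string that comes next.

Applying the rule to each of the 21 symbols of kkttkkkttkttkttkkkttk gives the pieces ttk ttk k k ttk ttk ttk k k ttk k k ttk k k ttk ttk ttk k k ttk, which concatenate to the answer.

ttkttkkkttkttkttkkkttkkkttkkkttkttkttkkkttk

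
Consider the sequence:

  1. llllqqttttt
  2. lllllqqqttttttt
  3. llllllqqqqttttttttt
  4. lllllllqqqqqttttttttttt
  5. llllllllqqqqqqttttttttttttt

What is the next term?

Each string has the form l^{n+2} q^{n} t^{2n+1}, where the shown terms are n = 2, 3, 4, 5, 6.
At n = 7 the blocks have lengths 9, 7, 15.

lllllllllqqqqqqqttttttttttttttt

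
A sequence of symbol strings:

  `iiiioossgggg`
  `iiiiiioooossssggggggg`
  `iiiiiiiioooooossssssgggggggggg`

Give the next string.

Each string has the form i^{2n+2} o^{2n} s^{2n} g^{3n+1} (n = 1, 2, …).
At n = 4 the blocks have lengths 10, 8, 8, 13.

iiiiiiiiiioooooooossssssssggggggggggggg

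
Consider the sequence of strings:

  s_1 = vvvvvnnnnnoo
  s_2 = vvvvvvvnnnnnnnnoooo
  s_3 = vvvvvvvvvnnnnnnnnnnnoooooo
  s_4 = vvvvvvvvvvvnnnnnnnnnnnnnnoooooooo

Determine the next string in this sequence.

vvvvvvvvvvvvvnnnnnnnnnnnnnnnnnoooooooooo

Each string has the form v^{2n+3} n^{3n+2} o^{2n} (n = 1, 2, …).
At n = 5 the blocks have lengths 13, 17, 10.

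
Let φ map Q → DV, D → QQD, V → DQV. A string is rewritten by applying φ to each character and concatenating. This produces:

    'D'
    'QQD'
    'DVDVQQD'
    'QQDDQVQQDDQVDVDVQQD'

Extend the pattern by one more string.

DVDVQQDQQDDVDQVDVDVQQDQQDDVDQVQQDDQVQQDDQVDVDVQQD

Applying the rule to each of the 19 symbols of QQDDQVQQDDQVDVDVQQD gives the pieces DV DV QQD QQD DV DQV DV DV QQD QQD DV DQV QQD DQV QQD DQV DV DV QQD, which concatenate to the answer.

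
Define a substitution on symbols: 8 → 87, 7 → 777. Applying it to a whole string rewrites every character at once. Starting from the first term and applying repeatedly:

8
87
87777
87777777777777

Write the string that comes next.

87777777777777777777777777777777777777777

Applying the rule to each of the 14 symbols of 87777777777777 gives the pieces 87 777 777 777 777 777 777 777 777 777 777 777 777 777, which concatenate to the answer.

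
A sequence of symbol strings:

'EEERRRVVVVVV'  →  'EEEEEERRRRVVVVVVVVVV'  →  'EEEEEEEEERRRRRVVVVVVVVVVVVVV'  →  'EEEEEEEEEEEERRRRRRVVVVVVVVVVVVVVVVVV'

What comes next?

Reading off run lengths: E runs 3, 6, 9, 12; R runs 3, 4, 5, 6; V runs 6, 10, 14, 18 — each is linear in n (n = 1, 2, …).
For the next term, n = 5, so the run lengths are 15, 7, 22.

EEEEEEEEEEEEEEERRRRRRRVVVVVVVVVVVVVVVVVVVVVV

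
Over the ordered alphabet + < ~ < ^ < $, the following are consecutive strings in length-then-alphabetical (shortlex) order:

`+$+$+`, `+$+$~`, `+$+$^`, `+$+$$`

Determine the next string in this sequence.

+$~++

Treat +$+$$ as a base-4 numeral over the given alphabet and add one, carrying through any trailing $'s.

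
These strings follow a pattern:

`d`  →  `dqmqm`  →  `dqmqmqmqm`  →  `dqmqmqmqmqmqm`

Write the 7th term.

The strings grow by a fixed suffix qmqm each time.
From dqmqmqmqmqmqm, 3 further steps: dqmqmqmqmqmqm → dqmqmqmqmqmqmqmqm → dqmqmqmqmqmqmqmqmqmqm → (answer).

dqmqmqmqmqmqmqmqmqmqmqmqm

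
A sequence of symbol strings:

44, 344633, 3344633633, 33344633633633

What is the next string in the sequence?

Every step adds 3 to the front and 633 to the end of the previous string.
So the next term is 3·33344633633633·633.

333344633633633633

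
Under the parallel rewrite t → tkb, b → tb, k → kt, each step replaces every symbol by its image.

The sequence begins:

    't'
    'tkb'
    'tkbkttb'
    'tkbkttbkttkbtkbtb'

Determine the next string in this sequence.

tkbkttbkttkbtkbtbkttkbtkbkttbtkbkttbtkbtb

φ(tkbkttbkttkbtkbtb) expands symbol-by-symbol to tkb kt tb kt tkb tkb tb kt tkb tkb kt tb tkb kt tb tkb tb; joining the 17 pieces gives the next term.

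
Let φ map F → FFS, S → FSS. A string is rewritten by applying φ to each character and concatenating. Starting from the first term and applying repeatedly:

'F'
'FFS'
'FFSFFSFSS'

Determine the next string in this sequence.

FFSFFSFSSFFSFFSFSSFFSFSSFSS

Expanding FFSFFSFSS: F→FFS, F→FFS, S→FSS, F→FFS, F→FFS, S→FSS, F→FFS, S→FSS, S→FSS. Concatenated: FFS FFS FSS FFS FFS FSS FFS FSS FSS.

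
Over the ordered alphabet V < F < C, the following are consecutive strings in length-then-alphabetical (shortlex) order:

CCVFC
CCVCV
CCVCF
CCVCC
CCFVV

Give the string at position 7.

CCFVC

Advancing 2 positions from CCFVV through CCFVV → CCFVF reaches term 7.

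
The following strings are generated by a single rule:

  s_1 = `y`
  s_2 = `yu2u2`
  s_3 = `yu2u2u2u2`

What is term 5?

The strings grow by a fixed suffix u2u2 each time.
From yu2u2u2u2, 2 further steps: yu2u2u2u2 → yu2u2u2u2u2u2 → (answer).

yu2u2u2u2u2u2u2u2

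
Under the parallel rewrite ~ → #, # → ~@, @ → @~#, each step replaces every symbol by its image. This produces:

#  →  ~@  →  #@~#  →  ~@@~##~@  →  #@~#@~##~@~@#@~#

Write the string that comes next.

Rewriting the 16 symbols of #@~#@~##~@~@#@~# one by one yields ~@ @~# # ~@ @~# # ~@ ~@ # @~# # @~# ~@ @~# # ~@; concatenated:

~@@~##~@@~##~@~@#@~##@~#~@@~##~@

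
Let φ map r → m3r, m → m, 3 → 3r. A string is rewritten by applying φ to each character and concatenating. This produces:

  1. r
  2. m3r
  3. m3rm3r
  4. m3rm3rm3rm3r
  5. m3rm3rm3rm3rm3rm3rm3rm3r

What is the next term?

Applying the rule to each of the 24 symbols of m3rm3rm3rm3rm3rm3rm3rm3r gives the pieces m 3r m3r m 3r m3r m 3r m3r m 3r m3r m 3r m3r m 3r m3r m 3r m3r m 3r m3r, which concatenate to the answer.

m3rm3rm3rm3rm3rm3rm3rm3rm3rm3rm3rm3rm3rm3rm3rm3r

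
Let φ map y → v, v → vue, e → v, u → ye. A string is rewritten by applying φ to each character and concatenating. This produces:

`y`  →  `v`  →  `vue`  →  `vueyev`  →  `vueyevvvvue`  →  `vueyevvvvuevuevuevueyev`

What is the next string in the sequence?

Applying the rule to each of the 23 symbols of vueyevvvvuevuevuevueyev gives the pieces vue ye v v v vue vue vue vue ye v vue ye v vue ye v vue ye v v v vue, which concatenate to the answer.

vueyevvvvuevuevuevueyevvueyevvueyevvueyevvvvue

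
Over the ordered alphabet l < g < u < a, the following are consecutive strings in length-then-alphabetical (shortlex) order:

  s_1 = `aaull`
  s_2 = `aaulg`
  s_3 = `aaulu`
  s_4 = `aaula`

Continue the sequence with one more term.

Find the rightmost character of aaula below a, bump it to the next letter, and reset everything to its right to l.

aaugl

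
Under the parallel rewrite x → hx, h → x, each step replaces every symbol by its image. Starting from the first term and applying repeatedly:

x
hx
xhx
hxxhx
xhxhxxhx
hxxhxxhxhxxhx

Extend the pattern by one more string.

xhxhxxhxhxxhxxhxhxxhx

Applying the rule to each of the 13 symbols of hxxhxxhxhxxhx gives the pieces x hx hx x hx hx x hx x hx hx x hx, which concatenate to the answer.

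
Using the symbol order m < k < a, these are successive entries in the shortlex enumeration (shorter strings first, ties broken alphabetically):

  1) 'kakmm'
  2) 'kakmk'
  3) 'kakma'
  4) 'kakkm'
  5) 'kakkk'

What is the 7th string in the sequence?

kakam

Advancing 2 positions from kakkk through kakkk → kakka reaches term 7.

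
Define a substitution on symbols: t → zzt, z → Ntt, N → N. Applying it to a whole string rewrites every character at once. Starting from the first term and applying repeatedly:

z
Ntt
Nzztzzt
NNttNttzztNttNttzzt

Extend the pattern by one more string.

Rewriting the 19 symbols of NNttNttzztNttNttzzt one by one yields N N zzt zzt N zzt zzt Ntt Ntt zzt N zzt zzt N zzt zzt Ntt Ntt zzt; concatenated:

NNzztzztNzztzztNttNttzztNzztzztNzztzztNttNttzzt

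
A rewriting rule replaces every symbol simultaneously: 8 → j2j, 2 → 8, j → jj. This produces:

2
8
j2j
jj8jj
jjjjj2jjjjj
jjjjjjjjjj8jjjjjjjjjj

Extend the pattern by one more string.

jjjjjjjjjjjjjjjjjjjjj2jjjjjjjjjjjjjjjjjjjjj

φ(jjjjjjjjjj8jjjjjjjjjj) expands symbol-by-symbol to jj jj jj jj jj jj jj jj jj jj j2j jj jj jj jj jj jj jj jj jj jj; joining the 21 pieces gives the next term.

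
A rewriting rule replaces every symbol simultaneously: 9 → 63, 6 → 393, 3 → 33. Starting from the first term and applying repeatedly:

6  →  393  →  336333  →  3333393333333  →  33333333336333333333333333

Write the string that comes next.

Rewriting the 26 symbols of 33333333336333333333333333 one by one yields 33 33 33 33 33 33 33 33 33 33 393 33 33 33 33 33 33 33 33 33 33 33 33 33 33 33; concatenated:

33333333333333333333393333333333333333333333333333333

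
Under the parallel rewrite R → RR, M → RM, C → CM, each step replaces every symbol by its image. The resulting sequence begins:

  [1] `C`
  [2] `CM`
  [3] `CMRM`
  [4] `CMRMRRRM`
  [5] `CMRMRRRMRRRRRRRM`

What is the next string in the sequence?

CMRMRRRMRRRRRRRMRRRRRRRRRRRRRRRM

Replace each of the 16 characters of CMRMRRRMRRRRRRRM in place — CM RM RR RM RR RR RR RM RR RR RR RR RR RR RR RM — and concatenate.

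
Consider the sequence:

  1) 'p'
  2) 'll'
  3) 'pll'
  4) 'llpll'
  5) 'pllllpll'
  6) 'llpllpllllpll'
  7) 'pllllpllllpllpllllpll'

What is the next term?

llpllpllllpllpllllpllllpllpllllpll

From term 3 onward, concatenate the second-to-last term with the last: p·ll = pll, ll·pll = llpll, …
So term 8 is llpllpllllpll·pllllpllllpllpllllpll.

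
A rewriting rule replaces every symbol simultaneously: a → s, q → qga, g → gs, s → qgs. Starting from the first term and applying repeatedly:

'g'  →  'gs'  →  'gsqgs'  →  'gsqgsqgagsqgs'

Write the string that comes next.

Applying the rule to each of the 13 symbols of gsqgsqgagsqgs gives the pieces gs qgs qga gs qgs qga gs s gs qgs qga gs qgs, which concatenate to the answer.

gsqgsqgagsqgsqgagssgsqgsqgagsqgs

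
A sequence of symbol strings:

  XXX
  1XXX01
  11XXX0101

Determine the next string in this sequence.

Every step adds 1 to the front and 01 to the end of the previous string.
So the next term is 1·11XXX0101·01.

111XXX010101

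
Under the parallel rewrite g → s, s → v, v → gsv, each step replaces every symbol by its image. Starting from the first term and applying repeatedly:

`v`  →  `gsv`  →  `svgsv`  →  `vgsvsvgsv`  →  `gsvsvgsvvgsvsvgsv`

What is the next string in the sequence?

svgsvvgsvsvgsvgsvsvgsvvgsvsvgsv

Replace each of the 17 characters of gsvsvgsvvgsvsvgsv in place — s v gsv v gsv s v gsv gsv s v gsv v gsv s v gsv — and concatenate.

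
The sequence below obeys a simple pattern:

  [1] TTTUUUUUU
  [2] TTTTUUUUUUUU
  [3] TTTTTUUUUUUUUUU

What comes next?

TTTTTTUUUUUUUUUUUU

Reading off run lengths: T runs 3, 4, 5; U runs 6, 8, 10 — each is linear in n, where the shown terms are n = 3, 4, 5.
Setting n = 6 gives 6, 12 characters in each block.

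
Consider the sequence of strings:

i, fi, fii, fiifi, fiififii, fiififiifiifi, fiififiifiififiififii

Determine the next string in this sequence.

Each term (from the third on) is the previous term followed by the one before it: term 3 = fi·i = fii.
The next term joins fiififiifiififiififii and fiififiifiifi.

fiififiifiififiififiifiififiifiifi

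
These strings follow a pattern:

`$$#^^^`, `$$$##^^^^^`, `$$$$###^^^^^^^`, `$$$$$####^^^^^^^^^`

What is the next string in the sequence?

$$$$$$#####^^^^^^^^^^^

Reading off run lengths: $ runs 2, 3, 4, 5; # runs 1, 2, 3, 4; ^ runs 3, 5, 7, 9 — each is linear in n (n = 1, 2, …).
At n = 5 the blocks have lengths 6, 5, 11.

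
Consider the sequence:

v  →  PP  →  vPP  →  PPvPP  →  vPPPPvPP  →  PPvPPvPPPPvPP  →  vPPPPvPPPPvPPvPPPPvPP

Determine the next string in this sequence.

PPvPPvPPPPvPPvPPPPvPPPPvPPvPPPPvPP

Each term (from the third on) is the two preceding terms concatenated in order: term 3 = v·PP = vPP.
Continuing: PPvPPvPPPPvPP · vPPPPvPPPPvPPvPPPPvPP gives term 8.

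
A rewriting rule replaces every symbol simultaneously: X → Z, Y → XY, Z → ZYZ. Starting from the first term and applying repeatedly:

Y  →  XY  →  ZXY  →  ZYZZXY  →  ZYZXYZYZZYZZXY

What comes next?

ZYZXYZYZZXYZYZXYZYZZYZXYZYZZYZZXY

Replace each of the 14 characters of ZYZXYZYZZYZZXY in place — ZYZ XY ZYZ Z XY ZYZ XY ZYZ ZYZ XY ZYZ ZYZ Z XY — and concatenate.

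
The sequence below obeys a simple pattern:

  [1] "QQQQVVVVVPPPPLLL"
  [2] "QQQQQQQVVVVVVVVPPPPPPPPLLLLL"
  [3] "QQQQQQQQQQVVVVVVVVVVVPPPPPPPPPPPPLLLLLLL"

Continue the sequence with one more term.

QQQQQQQQQQQQQVVVVVVVVVVVVVVPPPPPPPPPPPPPPPPLLLLLLLLL

Term n consists of 3n+1 Q's, followed by 3n+2 V's, followed by 4n P's, followed by 2n+1 L's (n = 1, 2, …).
At n = 4 the blocks have lengths 13, 14, 16, 9.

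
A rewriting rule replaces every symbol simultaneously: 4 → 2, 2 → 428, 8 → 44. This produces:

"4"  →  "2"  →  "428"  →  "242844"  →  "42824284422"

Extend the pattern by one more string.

Apply φ to 42824284422 symbol by symbol: 4→2, 2→428, 8→44, 2→428, 4→2, 2→428, 8→44, 4→2, 4→2, 2→428, 2→428; joined: 2 428 44 428 2 428 44 2 2 428 428.

24284442824284422428428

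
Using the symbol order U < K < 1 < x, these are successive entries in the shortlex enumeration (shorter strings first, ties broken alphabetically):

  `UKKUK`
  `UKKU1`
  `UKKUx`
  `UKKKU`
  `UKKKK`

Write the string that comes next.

Find the rightmost character of UKKKK below x, bump it to the next letter, and reset everything to its right to U.

UKKK1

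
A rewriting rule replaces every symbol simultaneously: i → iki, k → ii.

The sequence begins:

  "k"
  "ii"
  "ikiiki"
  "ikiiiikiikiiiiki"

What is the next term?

Replace each of the 16 characters of ikiiiikiikiiiiki in place — iki ii iki iki iki iki ii iki iki ii iki iki iki iki ii iki — and concatenate.

ikiiiikiikiikiikiiiikiikiiiikiikiikiikiiiiki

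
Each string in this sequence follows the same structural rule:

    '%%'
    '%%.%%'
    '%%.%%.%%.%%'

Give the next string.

%%.%%.%%.%%.%%.%%.%%.%%

Each string is two copies of the previous one joined by '.'.
So the next term is two copies of %%.%%.%%.%% with '.' between the halves.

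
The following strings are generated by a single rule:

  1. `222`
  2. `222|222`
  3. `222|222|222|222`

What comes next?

Each string is two copies of the previous one joined by '|'.
Doubling 222|222|222|222 with '|' between the halves:

222|222|222|222|222|222|222|222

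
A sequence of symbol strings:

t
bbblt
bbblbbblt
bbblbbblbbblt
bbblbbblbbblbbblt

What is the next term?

bbblbbblbbblbbblbbblt

The strings grow by a fixed prefix bbbl each time.
So the next term is bbbl·bbblbbblbbblbbblt.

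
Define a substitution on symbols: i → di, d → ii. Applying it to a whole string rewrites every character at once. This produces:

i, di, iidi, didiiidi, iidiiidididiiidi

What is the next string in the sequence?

Rewriting the 16 symbols of iidiiidididiiidi one by one yields di di ii di di di ii di ii di ii di di di ii di; concatenated:

didiiidididiiidiiidiiidididiiidi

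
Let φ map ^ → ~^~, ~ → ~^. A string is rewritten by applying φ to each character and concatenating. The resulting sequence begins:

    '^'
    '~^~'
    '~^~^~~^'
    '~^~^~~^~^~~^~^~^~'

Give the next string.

Replace each of the 17 characters of ~^~^~~^~^~~^~^~^~ in place — ~^ ~^~ ~^ ~^~ ~^ ~^ ~^~ ~^ ~^~ ~^ ~^ ~^~ ~^ ~^~ ~^ ~^~ ~^ — and concatenate.

~^~^~~^~^~~^~^~^~~^~^~~^~^~^~~^~^~~^~^~~^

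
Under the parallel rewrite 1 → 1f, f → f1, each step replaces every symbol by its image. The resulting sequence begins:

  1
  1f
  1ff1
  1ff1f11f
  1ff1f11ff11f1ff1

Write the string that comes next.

1ff1f11ff11f1ff1f11f1ff11ff1f11f

Applying the rule to each of the 16 symbols of 1ff1f11ff11f1ff1 gives the pieces 1f f1 f1 1f f1 1f 1f f1 f1 1f 1f f1 1f f1 f1 1f, which concatenate to the answer.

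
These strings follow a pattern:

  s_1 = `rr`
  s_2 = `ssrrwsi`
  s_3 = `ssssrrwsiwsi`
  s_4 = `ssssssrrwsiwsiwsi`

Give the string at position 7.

ssssssssssssrrwsiwsiwsiwsiwsiwsi

Each term wraps the previous one in ss on the left and wsi on the right.
From ssssssrrwsiwsiwsi, 3 further steps: ssssssrrwsiwsiwsi → ssssssssrrwsiwsiwsiwsi → ssssssssssrrwsiwsiwsiwsiwsi → (answer).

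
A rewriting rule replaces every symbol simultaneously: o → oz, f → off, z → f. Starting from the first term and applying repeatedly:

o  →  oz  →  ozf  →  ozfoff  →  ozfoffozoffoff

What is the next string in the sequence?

ozfoffozoffoffozfozoffoffozoffoff

Replace each of the 14 characters of ozfoffozoffoff in place — oz f off oz off off oz f oz off off oz off off — and concatenate.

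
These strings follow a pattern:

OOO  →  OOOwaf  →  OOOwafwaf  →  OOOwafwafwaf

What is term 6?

OOOwafwafwafwafwaf

The strings grow by a fixed suffix waf each time.
From OOOwafwafwaf, 2 further steps: OOOwafwafwaf → OOOwafwafwafwaf → (answer).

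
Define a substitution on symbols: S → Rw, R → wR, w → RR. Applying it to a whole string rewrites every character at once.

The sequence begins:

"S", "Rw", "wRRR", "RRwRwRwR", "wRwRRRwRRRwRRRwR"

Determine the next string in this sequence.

RRwRRRwRwRwRRRwRwRwRRRwRwRwRRRwR

Replace each of the 16 characters of wRwRRRwRRRwRRRwR in place — RR wR RR wR wR wR RR wR wR wR RR wR wR wR RR wR — and concatenate.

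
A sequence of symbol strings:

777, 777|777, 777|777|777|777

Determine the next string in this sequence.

Every step duplicates the string with '|' between the halves.
Doubling 777|777|777|777 with '|' between the halves:

777|777|777|777|777|777|777|777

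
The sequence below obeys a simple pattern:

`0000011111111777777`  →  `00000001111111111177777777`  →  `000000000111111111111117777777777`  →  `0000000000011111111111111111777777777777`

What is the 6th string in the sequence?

Term n consists of 2n+1 0's, followed by 3n+2 1's, followed by 2n+2 7's, where the shown terms are n = 2, 3, 4, 5.
Setting n = 7 gives 15, 23, 16 characters in each block.

000000000000000111111111111111111111117777777777777777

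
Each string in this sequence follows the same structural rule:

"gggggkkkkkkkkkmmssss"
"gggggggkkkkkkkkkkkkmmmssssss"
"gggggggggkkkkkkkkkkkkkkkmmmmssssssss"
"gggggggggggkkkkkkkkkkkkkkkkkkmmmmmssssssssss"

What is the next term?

gggggggggggggkkkkkkkkkkkkkkkkkkkkkmmmmmmssssssssssss

Each string has the form g^{2n+1} k^{3n+3} m^{n} s^{2n}, where the shown terms are n = 2, 3, 4, 5.
At n = 6 the blocks have lengths 13, 21, 6, 12.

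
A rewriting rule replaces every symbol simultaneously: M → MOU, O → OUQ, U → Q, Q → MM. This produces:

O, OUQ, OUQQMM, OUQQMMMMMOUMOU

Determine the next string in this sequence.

φ(OUQQMMMMMOUMOU) expands symbol-by-symbol to OUQ Q MM MM MOU MOU MOU MOU MOU OUQ Q MOU OUQ Q; joining the 14 pieces gives the next term.

OUQQMMMMMOUMOUMOUMOUMOUOUQQMOUOUQQ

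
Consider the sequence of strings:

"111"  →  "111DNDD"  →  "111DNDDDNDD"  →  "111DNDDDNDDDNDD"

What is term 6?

111DNDDDNDDDNDDDNDDDNDD

Every step adds DNDD to the end: s(k+1) = s(k)·DNDD.
From 111DNDDDNDDDNDD, 2 further steps: 111DNDDDNDDDNDD → 111DNDDDNDDDNDDDNDD → (answer).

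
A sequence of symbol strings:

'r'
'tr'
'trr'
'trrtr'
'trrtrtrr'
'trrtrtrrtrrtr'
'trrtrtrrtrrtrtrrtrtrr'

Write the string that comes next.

trrtrtrrtrrtrtrrtrtrrtrrtrtrrtrrtr

This is a Fibonacci-style word recurrence s(k) = s(k−1)·s(k−2): e.g. tr·r = trr.
The next term joins trrtrtrrtrrtrtrrtrtrr and trrtrtrrtrrtr.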